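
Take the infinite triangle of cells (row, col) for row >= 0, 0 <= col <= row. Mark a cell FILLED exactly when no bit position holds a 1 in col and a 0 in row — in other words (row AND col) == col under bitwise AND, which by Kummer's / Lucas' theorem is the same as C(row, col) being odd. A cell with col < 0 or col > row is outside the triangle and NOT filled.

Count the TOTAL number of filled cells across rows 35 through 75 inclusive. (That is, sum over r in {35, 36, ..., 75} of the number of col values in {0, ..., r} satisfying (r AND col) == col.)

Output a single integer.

Answer: 566

Derivation:
r35=100011 pc3: +8 =8
r36=100100 pc2: +4 =12
r37=100101 pc3: +8 =20
r38=100110 pc3: +8 =28
r39=100111 pc4: +16 =44
r40=101000 pc2: +4 =48
r41=101001 pc3: +8 =56
r42=101010 pc3: +8 =64
r43=101011 pc4: +16 =80
r44=101100 pc3: +8 =88
r45=101101 pc4: +16 =104
r46=101110 pc4: +16 =120
r47=101111 pc5: +32 =152
r48=110000 pc2: +4 =156
r49=110001 pc3: +8 =164
r50=110010 pc3: +8 =172
r51=110011 pc4: +16 =188
r52=110100 pc3: +8 =196
r53=110101 pc4: +16 =212
r54=110110 pc4: +16 =228
r55=110111 pc5: +32 =260
r56=111000 pc3: +8 =268
r57=111001 pc4: +16 =284
r58=111010 pc4: +16 =300
r59=111011 pc5: +32 =332
r60=111100 pc4: +16 =348
r61=111101 pc5: +32 =380
r62=111110 pc5: +32 =412
r63=111111 pc6: +64 =476
r64=1000000 pc1: +2 =478
r65=1000001 pc2: +4 =482
r66=1000010 pc2: +4 =486
r67=1000011 pc3: +8 =494
r68=1000100 pc2: +4 =498
r69=1000101 pc3: +8 =506
r70=1000110 pc3: +8 =514
r71=1000111 pc4: +16 =530
r72=1001000 pc2: +4 =534
r73=1001001 pc3: +8 =542
r74=1001010 pc3: +8 =550
r75=1001011 pc4: +16 =566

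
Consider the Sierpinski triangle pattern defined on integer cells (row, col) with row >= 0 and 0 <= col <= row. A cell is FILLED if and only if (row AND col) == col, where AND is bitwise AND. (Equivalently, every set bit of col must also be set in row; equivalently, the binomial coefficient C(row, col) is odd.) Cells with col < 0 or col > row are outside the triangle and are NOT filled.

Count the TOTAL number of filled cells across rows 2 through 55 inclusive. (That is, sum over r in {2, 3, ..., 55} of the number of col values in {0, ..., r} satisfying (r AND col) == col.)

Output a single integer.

Answer: 510

Derivation:
r2=10 pc1: +2 =2
r3=11 pc2: +4 =6
r4=100 pc1: +2 =8
r5=101 pc2: +4 =12
r6=110 pc2: +4 =16
r7=111 pc3: +8 =24
r8=1000 pc1: +2 =26
r9=1001 pc2: +4 =30
r10=1010 pc2: +4 =34
r11=1011 pc3: +8 =42
r12=1100 pc2: +4 =46
r13=1101 pc3: +8 =54
r14=1110 pc3: +8 =62
r15=1111 pc4: +16 =78
r16=10000 pc1: +2 =80
r17=10001 pc2: +4 =84
r18=10010 pc2: +4 =88
r19=10011 pc3: +8 =96
r20=10100 pc2: +4 =100
r21=10101 pc3: +8 =108
r22=10110 pc3: +8 =116
r23=10111 pc4: +16 =132
r24=11000 pc2: +4 =136
r25=11001 pc3: +8 =144
r26=11010 pc3: +8 =152
r27=11011 pc4: +16 =168
r28=11100 pc3: +8 =176
r29=11101 pc4: +16 =192
r30=11110 pc4: +16 =208
r31=11111 pc5: +32 =240
r32=100000 pc1: +2 =242
r33=100001 pc2: +4 =246
r34=100010 pc2: +4 =250
r35=100011 pc3: +8 =258
r36=100100 pc2: +4 =262
r37=100101 pc3: +8 =270
r38=100110 pc3: +8 =278
r39=100111 pc4: +16 =294
r40=101000 pc2: +4 =298
r41=101001 pc3: +8 =306
r42=101010 pc3: +8 =314
r43=101011 pc4: +16 =330
r44=101100 pc3: +8 =338
r45=101101 pc4: +16 =354
r46=101110 pc4: +16 =370
r47=101111 pc5: +32 =402
r48=110000 pc2: +4 =406
r49=110001 pc3: +8 =414
r50=110010 pc3: +8 =422
r51=110011 pc4: +16 =438
r52=110100 pc3: +8 =446
r53=110101 pc4: +16 =462
r54=110110 pc4: +16 =478
r55=110111 pc5: +32 =510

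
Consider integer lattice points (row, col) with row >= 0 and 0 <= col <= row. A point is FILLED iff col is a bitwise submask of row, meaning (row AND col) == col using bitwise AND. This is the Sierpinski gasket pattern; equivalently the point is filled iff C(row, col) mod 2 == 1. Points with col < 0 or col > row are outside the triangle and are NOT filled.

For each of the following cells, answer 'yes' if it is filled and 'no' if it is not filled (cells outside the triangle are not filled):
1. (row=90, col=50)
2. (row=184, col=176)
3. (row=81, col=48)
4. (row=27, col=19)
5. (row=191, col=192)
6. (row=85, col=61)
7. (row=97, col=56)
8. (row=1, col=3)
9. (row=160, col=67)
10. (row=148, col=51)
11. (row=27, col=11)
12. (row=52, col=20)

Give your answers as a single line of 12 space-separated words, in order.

Answer: no yes no yes no no no no no no yes yes

Derivation:
(90,50): row=0b1011010, col=0b110010, row AND col = 0b10010 = 18; 18 != 50 -> empty
(184,176): row=0b10111000, col=0b10110000, row AND col = 0b10110000 = 176; 176 == 176 -> filled
(81,48): row=0b1010001, col=0b110000, row AND col = 0b10000 = 16; 16 != 48 -> empty
(27,19): row=0b11011, col=0b10011, row AND col = 0b10011 = 19; 19 == 19 -> filled
(191,192): col outside [0, 191] -> not filled
(85,61): row=0b1010101, col=0b111101, row AND col = 0b10101 = 21; 21 != 61 -> empty
(97,56): row=0b1100001, col=0b111000, row AND col = 0b100000 = 32; 32 != 56 -> empty
(1,3): col outside [0, 1] -> not filled
(160,67): row=0b10100000, col=0b1000011, row AND col = 0b0 = 0; 0 != 67 -> empty
(148,51): row=0b10010100, col=0b110011, row AND col = 0b10000 = 16; 16 != 51 -> empty
(27,11): row=0b11011, col=0b1011, row AND col = 0b1011 = 11; 11 == 11 -> filled
(52,20): row=0b110100, col=0b10100, row AND col = 0b10100 = 20; 20 == 20 -> filled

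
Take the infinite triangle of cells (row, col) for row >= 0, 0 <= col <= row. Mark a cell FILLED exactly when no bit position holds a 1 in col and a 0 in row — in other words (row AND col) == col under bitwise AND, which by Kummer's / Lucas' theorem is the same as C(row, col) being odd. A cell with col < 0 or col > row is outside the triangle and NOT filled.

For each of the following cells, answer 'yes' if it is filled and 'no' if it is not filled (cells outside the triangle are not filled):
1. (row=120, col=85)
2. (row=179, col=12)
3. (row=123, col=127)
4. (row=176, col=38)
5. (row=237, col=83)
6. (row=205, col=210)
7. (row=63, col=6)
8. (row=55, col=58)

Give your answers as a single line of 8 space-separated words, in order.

(120,85): row=0b1111000, col=0b1010101, row AND col = 0b1010000 = 80; 80 != 85 -> empty
(179,12): row=0b10110011, col=0b1100, row AND col = 0b0 = 0; 0 != 12 -> empty
(123,127): col outside [0, 123] -> not filled
(176,38): row=0b10110000, col=0b100110, row AND col = 0b100000 = 32; 32 != 38 -> empty
(237,83): row=0b11101101, col=0b1010011, row AND col = 0b1000001 = 65; 65 != 83 -> empty
(205,210): col outside [0, 205] -> not filled
(63,6): row=0b111111, col=0b110, row AND col = 0b110 = 6; 6 == 6 -> filled
(55,58): col outside [0, 55] -> not filled

Answer: no no no no no no yes no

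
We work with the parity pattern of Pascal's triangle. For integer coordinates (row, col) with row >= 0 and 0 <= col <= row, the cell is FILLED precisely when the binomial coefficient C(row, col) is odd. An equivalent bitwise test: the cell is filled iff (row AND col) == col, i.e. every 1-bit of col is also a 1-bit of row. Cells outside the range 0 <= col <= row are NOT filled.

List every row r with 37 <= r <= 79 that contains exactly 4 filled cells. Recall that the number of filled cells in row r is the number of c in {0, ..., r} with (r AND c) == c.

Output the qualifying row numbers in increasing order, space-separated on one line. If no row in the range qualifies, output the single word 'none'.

Row r has 2^popcount(r) filled cells, so we need popcount(r) = log2(4) = 2.
Scan r = 37..79 and keep those with exactly 2 one-bits:
r=37=100101 popcount=3 -> skip
r=38=100110 popcount=3 -> skip
r=39=100111 popcount=4 -> skip
r=40=101000 popcount=2 -> KEEP
r=41=101001 popcount=3 -> skip
r=42=101010 popcount=3 -> skip
r=43=101011 popcount=4 -> skip
r=44=101100 popcount=3 -> skip
r=45=101101 popcount=4 -> skip
r=46=101110 popcount=4 -> skip
r=47=101111 popcount=5 -> skip
r=48=110000 popcount=2 -> KEEP
r=49=110001 popcount=3 -> skip
r=50=110010 popcount=3 -> skip
r=51=110011 popcount=4 -> skip
r=52=110100 popcount=3 -> skip
r=53=110101 popcount=4 -> skip
r=54=110110 popcount=4 -> skip
r=55=110111 popcount=5 -> skip
r=56=111000 popcount=3 -> skip
r=57=111001 popcount=4 -> skip
r=58=111010 popcount=4 -> skip
r=59=111011 popcount=5 -> skip
r=60=111100 popcount=4 -> skip
r=61=111101 popcount=5 -> skip
r=62=111110 popcount=5 -> skip
r=63=111111 popcount=6 -> skip
r=64=1000000 popcount=1 -> skip
r=65=1000001 popcount=2 -> KEEP
r=66=1000010 popcount=2 -> KEEP
r=67=1000011 popcount=3 -> skip
r=68=1000100 popcount=2 -> KEEP
r=69=1000101 popcount=3 -> skip
r=70=1000110 popcount=3 -> skip
r=71=1000111 popcount=4 -> skip
r=72=1001000 popcount=2 -> KEEP
r=73=1001001 popcount=3 -> skip
r=74=1001010 popcount=3 -> skip
r=75=1001011 popcount=4 -> skip
r=76=1001100 popcount=3 -> skip
r=77=1001101 popcount=4 -> skip
r=78=1001110 popcount=4 -> skip
r=79=1001111 popcount=5 -> skip
Kept rows: 40 48 65 66 68 72

Answer: 40 48 65 66 68 72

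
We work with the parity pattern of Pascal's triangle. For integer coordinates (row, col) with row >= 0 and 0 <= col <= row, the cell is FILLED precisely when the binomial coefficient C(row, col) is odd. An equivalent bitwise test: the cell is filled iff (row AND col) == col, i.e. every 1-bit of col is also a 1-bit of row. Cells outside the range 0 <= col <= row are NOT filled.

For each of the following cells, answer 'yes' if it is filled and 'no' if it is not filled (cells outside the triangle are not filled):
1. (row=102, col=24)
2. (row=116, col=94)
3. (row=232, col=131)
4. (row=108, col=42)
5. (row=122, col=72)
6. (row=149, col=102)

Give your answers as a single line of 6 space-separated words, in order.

(102,24): row=0b1100110, col=0b11000, row AND col = 0b0 = 0; 0 != 24 -> empty
(116,94): row=0b1110100, col=0b1011110, row AND col = 0b1010100 = 84; 84 != 94 -> empty
(232,131): row=0b11101000, col=0b10000011, row AND col = 0b10000000 = 128; 128 != 131 -> empty
(108,42): row=0b1101100, col=0b101010, row AND col = 0b101000 = 40; 40 != 42 -> empty
(122,72): row=0b1111010, col=0b1001000, row AND col = 0b1001000 = 72; 72 == 72 -> filled
(149,102): row=0b10010101, col=0b1100110, row AND col = 0b100 = 4; 4 != 102 -> empty

Answer: no no no no yes no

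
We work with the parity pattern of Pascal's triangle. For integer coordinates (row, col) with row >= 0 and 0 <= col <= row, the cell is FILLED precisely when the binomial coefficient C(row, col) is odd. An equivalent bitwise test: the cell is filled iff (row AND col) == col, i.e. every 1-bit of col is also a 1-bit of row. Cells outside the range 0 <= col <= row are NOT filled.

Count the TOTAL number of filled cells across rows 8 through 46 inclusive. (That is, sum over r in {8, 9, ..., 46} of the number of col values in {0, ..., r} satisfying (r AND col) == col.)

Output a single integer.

r8=1000 pc1: +2 =2
r9=1001 pc2: +4 =6
r10=1010 pc2: +4 =10
r11=1011 pc3: +8 =18
r12=1100 pc2: +4 =22
r13=1101 pc3: +8 =30
r14=1110 pc3: +8 =38
r15=1111 pc4: +16 =54
r16=10000 pc1: +2 =56
r17=10001 pc2: +4 =60
r18=10010 pc2: +4 =64
r19=10011 pc3: +8 =72
r20=10100 pc2: +4 =76
r21=10101 pc3: +8 =84
r22=10110 pc3: +8 =92
r23=10111 pc4: +16 =108
r24=11000 pc2: +4 =112
r25=11001 pc3: +8 =120
r26=11010 pc3: +8 =128
r27=11011 pc4: +16 =144
r28=11100 pc3: +8 =152
r29=11101 pc4: +16 =168
r30=11110 pc4: +16 =184
r31=11111 pc5: +32 =216
r32=100000 pc1: +2 =218
r33=100001 pc2: +4 =222
r34=100010 pc2: +4 =226
r35=100011 pc3: +8 =234
r36=100100 pc2: +4 =238
r37=100101 pc3: +8 =246
r38=100110 pc3: +8 =254
r39=100111 pc4: +16 =270
r40=101000 pc2: +4 =274
r41=101001 pc3: +8 =282
r42=101010 pc3: +8 =290
r43=101011 pc4: +16 =306
r44=101100 pc3: +8 =314
r45=101101 pc4: +16 =330
r46=101110 pc4: +16 =346

Answer: 346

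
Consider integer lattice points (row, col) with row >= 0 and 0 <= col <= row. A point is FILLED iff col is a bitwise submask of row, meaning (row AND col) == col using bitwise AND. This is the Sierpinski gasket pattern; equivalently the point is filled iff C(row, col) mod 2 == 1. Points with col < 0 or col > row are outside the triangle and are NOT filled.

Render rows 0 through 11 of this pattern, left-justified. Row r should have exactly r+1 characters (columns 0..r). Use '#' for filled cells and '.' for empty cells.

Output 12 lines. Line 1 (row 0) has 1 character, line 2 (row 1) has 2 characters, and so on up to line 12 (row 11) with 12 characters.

r0=0: #
r1=1: ##
r2=10: #.#
r3=11: ####
r4=100: #...#
r5=101: ##..##
r6=110: #.#.#.#
r7=111: ########
r8=1000: #.......#
r9=1001: ##......##
r10=1010: #.#.....#.#
r11=1011: ####....####

Answer: #
##
#.#
####
#...#
##..##
#.#.#.#
########
#.......#
##......##
#.#.....#.#
####....####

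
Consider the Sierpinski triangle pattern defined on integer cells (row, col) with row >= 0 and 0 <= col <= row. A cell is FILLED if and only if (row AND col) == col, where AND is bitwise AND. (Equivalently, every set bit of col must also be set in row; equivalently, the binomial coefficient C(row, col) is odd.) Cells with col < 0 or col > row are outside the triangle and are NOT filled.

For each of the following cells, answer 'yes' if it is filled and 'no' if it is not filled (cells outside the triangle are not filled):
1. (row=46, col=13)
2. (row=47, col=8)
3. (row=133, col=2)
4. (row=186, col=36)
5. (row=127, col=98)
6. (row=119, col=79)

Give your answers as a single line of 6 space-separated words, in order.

Answer: no yes no no yes no

Derivation:
(46,13): row=0b101110, col=0b1101, row AND col = 0b1100 = 12; 12 != 13 -> empty
(47,8): row=0b101111, col=0b1000, row AND col = 0b1000 = 8; 8 == 8 -> filled
(133,2): row=0b10000101, col=0b10, row AND col = 0b0 = 0; 0 != 2 -> empty
(186,36): row=0b10111010, col=0b100100, row AND col = 0b100000 = 32; 32 != 36 -> empty
(127,98): row=0b1111111, col=0b1100010, row AND col = 0b1100010 = 98; 98 == 98 -> filled
(119,79): row=0b1110111, col=0b1001111, row AND col = 0b1000111 = 71; 71 != 79 -> empty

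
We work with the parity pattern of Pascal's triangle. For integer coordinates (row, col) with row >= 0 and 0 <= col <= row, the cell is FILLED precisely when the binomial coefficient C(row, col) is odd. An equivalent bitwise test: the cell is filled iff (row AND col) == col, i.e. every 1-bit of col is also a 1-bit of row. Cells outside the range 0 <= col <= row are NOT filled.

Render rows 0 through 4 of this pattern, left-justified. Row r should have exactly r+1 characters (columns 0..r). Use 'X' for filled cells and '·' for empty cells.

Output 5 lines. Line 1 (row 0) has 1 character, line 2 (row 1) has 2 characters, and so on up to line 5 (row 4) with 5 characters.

Answer: X
XX
X·X
XXXX
X···X

Derivation:
r0=0: X
r1=1: XX
r2=10: X·X
r3=11: XXXX
r4=100: X···X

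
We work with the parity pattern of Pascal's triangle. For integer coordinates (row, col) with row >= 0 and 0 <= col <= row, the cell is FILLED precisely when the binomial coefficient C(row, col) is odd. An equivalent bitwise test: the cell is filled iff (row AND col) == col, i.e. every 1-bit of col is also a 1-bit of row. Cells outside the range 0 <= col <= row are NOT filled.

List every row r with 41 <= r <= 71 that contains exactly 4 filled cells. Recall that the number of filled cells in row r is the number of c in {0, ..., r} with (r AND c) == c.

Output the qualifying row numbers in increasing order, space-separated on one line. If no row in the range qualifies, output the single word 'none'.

Answer: 48 65 66 68

Derivation:
Row r has 2^popcount(r) filled cells, so we need popcount(r) = log2(4) = 2.
Scan r = 41..71 and keep those with exactly 2 one-bits:
r=41=101001 popcount=3 -> skip
r=42=101010 popcount=3 -> skip
r=43=101011 popcount=4 -> skip
r=44=101100 popcount=3 -> skip
r=45=101101 popcount=4 -> skip
r=46=101110 popcount=4 -> skip
r=47=101111 popcount=5 -> skip
r=48=110000 popcount=2 -> KEEP
r=49=110001 popcount=3 -> skip
r=50=110010 popcount=3 -> skip
r=51=110011 popcount=4 -> skip
r=52=110100 popcount=3 -> skip
r=53=110101 popcount=4 -> skip
r=54=110110 popcount=4 -> skip
r=55=110111 popcount=5 -> skip
r=56=111000 popcount=3 -> skip
r=57=111001 popcount=4 -> skip
r=58=111010 popcount=4 -> skip
r=59=111011 popcount=5 -> skip
r=60=111100 popcount=4 -> skip
r=61=111101 popcount=5 -> skip
r=62=111110 popcount=5 -> skip
r=63=111111 popcount=6 -> skip
r=64=1000000 popcount=1 -> skip
r=65=1000001 popcount=2 -> KEEP
r=66=1000010 popcount=2 -> KEEP
r=67=1000011 popcount=3 -> skip
r=68=1000100 popcount=2 -> KEEP
r=69=1000101 popcount=3 -> skip
r=70=1000110 popcount=3 -> skip
r=71=1000111 popcount=4 -> skip
Kept rows: 48 65 66 68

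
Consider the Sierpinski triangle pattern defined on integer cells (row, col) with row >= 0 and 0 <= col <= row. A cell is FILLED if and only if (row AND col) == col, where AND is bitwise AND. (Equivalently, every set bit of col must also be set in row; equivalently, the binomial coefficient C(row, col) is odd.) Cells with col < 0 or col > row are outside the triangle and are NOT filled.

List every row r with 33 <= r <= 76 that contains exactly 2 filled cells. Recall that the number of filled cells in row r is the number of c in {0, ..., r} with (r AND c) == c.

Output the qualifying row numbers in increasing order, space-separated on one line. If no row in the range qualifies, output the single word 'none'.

Row r has 2^popcount(r) filled cells, so we need popcount(r) = log2(2) = 1.
Scan r = 33..76 and keep those with exactly 1 one-bits:
r=33=100001 popcount=2 -> skip
r=34=100010 popcount=2 -> skip
r=35=100011 popcount=3 -> skip
r=36=100100 popcount=2 -> skip
r=37=100101 popcount=3 -> skip
r=38=100110 popcount=3 -> skip
r=39=100111 popcount=4 -> skip
r=40=101000 popcount=2 -> skip
r=41=101001 popcount=3 -> skip
r=42=101010 popcount=3 -> skip
r=43=101011 popcount=4 -> skip
r=44=101100 popcount=3 -> skip
r=45=101101 popcount=4 -> skip
r=46=101110 popcount=4 -> skip
r=47=101111 popcount=5 -> skip
r=48=110000 popcount=2 -> skip
r=49=110001 popcount=3 -> skip
r=50=110010 popcount=3 -> skip
r=51=110011 popcount=4 -> skip
r=52=110100 popcount=3 -> skip
r=53=110101 popcount=4 -> skip
r=54=110110 popcount=4 -> skip
r=55=110111 popcount=5 -> skip
r=56=111000 popcount=3 -> skip
r=57=111001 popcount=4 -> skip
r=58=111010 popcount=4 -> skip
r=59=111011 popcount=5 -> skip
r=60=111100 popcount=4 -> skip
r=61=111101 popcount=5 -> skip
r=62=111110 popcount=5 -> skip
r=63=111111 popcount=6 -> skip
r=64=1000000 popcount=1 -> KEEP
r=65=1000001 popcount=2 -> skip
r=66=1000010 popcount=2 -> skip
r=67=1000011 popcount=3 -> skip
r=68=1000100 popcount=2 -> skip
r=69=1000101 popcount=3 -> skip
r=70=1000110 popcount=3 -> skip
r=71=1000111 popcount=4 -> skip
r=72=1001000 popcount=2 -> skip
r=73=1001001 popcount=3 -> skip
r=74=1001010 popcount=3 -> skip
r=75=1001011 popcount=4 -> skip
r=76=1001100 popcount=3 -> skip
Kept rows: 64

Answer: 64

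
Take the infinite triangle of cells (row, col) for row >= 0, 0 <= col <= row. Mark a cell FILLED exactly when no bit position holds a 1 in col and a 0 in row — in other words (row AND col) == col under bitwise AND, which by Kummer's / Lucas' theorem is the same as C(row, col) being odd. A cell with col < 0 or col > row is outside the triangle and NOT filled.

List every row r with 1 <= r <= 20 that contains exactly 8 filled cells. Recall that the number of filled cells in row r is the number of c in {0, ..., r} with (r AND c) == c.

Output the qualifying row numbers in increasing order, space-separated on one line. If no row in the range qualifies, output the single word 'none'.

Row r has 2^popcount(r) filled cells, so we need popcount(r) = log2(8) = 3.
Scan r = 1..20 and keep those with exactly 3 one-bits:
r=1=1 popcount=1 -> skip
r=2=10 popcount=1 -> skip
r=3=11 popcount=2 -> skip
r=4=100 popcount=1 -> skip
r=5=101 popcount=2 -> skip
r=6=110 popcount=2 -> skip
r=7=111 popcount=3 -> KEEP
r=8=1000 popcount=1 -> skip
r=9=1001 popcount=2 -> skip
r=10=1010 popcount=2 -> skip
r=11=1011 popcount=3 -> KEEP
r=12=1100 popcount=2 -> skip
r=13=1101 popcount=3 -> KEEP
r=14=1110 popcount=3 -> KEEP
r=15=1111 popcount=4 -> skip
r=16=10000 popcount=1 -> skip
r=17=10001 popcount=2 -> skip
r=18=10010 popcount=2 -> skip
r=19=10011 popcount=3 -> KEEP
r=20=10100 popcount=2 -> skip
Kept rows: 7 11 13 14 19

Answer: 7 11 13 14 19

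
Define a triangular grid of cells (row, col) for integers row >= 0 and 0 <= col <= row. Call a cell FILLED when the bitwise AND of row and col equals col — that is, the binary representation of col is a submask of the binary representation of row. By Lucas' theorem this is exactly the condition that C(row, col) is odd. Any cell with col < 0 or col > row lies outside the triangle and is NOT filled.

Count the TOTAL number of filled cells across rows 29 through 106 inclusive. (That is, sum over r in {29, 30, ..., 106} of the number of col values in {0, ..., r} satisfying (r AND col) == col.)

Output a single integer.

r29=11101 pc4: +16 =16
r30=11110 pc4: +16 =32
r31=11111 pc5: +32 =64
r32=100000 pc1: +2 =66
r33=100001 pc2: +4 =70
r34=100010 pc2: +4 =74
r35=100011 pc3: +8 =82
r36=100100 pc2: +4 =86
r37=100101 pc3: +8 =94
r38=100110 pc3: +8 =102
r39=100111 pc4: +16 =118
r40=101000 pc2: +4 =122
r41=101001 pc3: +8 =130
r42=101010 pc3: +8 =138
r43=101011 pc4: +16 =154
r44=101100 pc3: +8 =162
r45=101101 pc4: +16 =178
r46=101110 pc4: +16 =194
r47=101111 pc5: +32 =226
r48=110000 pc2: +4 =230
r49=110001 pc3: +8 =238
r50=110010 pc3: +8 =246
r51=110011 pc4: +16 =262
r52=110100 pc3: +8 =270
r53=110101 pc4: +16 =286
r54=110110 pc4: +16 =302
r55=110111 pc5: +32 =334
r56=111000 pc3: +8 =342
r57=111001 pc4: +16 =358
r58=111010 pc4: +16 =374
r59=111011 pc5: +32 =406
r60=111100 pc4: +16 =422
r61=111101 pc5: +32 =454
r62=111110 pc5: +32 =486
r63=111111 pc6: +64 =550
r64=1000000 pc1: +2 =552
r65=1000001 pc2: +4 =556
r66=1000010 pc2: +4 =560
r67=1000011 pc3: +8 =568
r68=1000100 pc2: +4 =572
r69=1000101 pc3: +8 =580
r70=1000110 pc3: +8 =588
r71=1000111 pc4: +16 =604
r72=1001000 pc2: +4 =608
r73=1001001 pc3: +8 =616
r74=1001010 pc3: +8 =624
r75=1001011 pc4: +16 =640
r76=1001100 pc3: +8 =648
r77=1001101 pc4: +16 =664
r78=1001110 pc4: +16 =680
r79=1001111 pc5: +32 =712
r80=1010000 pc2: +4 =716
r81=1010001 pc3: +8 =724
r82=1010010 pc3: +8 =732
r83=1010011 pc4: +16 =748
r84=1010100 pc3: +8 =756
r85=1010101 pc4: +16 =772
r86=1010110 pc4: +16 =788
r87=1010111 pc5: +32 =820
r88=1011000 pc3: +8 =828
r89=1011001 pc4: +16 =844
r90=1011010 pc4: +16 =860
r91=1011011 pc5: +32 =892
r92=1011100 pc4: +16 =908
r93=1011101 pc5: +32 =940
r94=1011110 pc5: +32 =972
r95=1011111 pc6: +64 =1036
r96=1100000 pc2: +4 =1040
r97=1100001 pc3: +8 =1048
r98=1100010 pc3: +8 =1056
r99=1100011 pc4: +16 =1072
r100=1100100 pc3: +8 =1080
r101=1100101 pc4: +16 =1096
r102=1100110 pc4: +16 =1112
r103=1100111 pc5: +32 =1144
r104=1101000 pc3: +8 =1152
r105=1101001 pc4: +16 =1168
r106=1101010 pc4: +16 =1184

Answer: 1184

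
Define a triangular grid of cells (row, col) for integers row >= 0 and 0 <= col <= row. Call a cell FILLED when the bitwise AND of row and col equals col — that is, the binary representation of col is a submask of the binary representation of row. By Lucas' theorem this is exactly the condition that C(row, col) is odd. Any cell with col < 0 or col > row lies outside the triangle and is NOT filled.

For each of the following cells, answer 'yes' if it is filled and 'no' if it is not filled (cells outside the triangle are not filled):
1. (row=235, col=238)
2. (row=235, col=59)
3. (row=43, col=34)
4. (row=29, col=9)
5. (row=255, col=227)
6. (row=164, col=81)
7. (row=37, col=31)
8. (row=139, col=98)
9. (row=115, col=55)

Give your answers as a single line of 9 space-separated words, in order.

(235,238): col outside [0, 235] -> not filled
(235,59): row=0b11101011, col=0b111011, row AND col = 0b101011 = 43; 43 != 59 -> empty
(43,34): row=0b101011, col=0b100010, row AND col = 0b100010 = 34; 34 == 34 -> filled
(29,9): row=0b11101, col=0b1001, row AND col = 0b1001 = 9; 9 == 9 -> filled
(255,227): row=0b11111111, col=0b11100011, row AND col = 0b11100011 = 227; 227 == 227 -> filled
(164,81): row=0b10100100, col=0b1010001, row AND col = 0b0 = 0; 0 != 81 -> empty
(37,31): row=0b100101, col=0b11111, row AND col = 0b101 = 5; 5 != 31 -> empty
(139,98): row=0b10001011, col=0b1100010, row AND col = 0b10 = 2; 2 != 98 -> empty
(115,55): row=0b1110011, col=0b110111, row AND col = 0b110011 = 51; 51 != 55 -> empty

Answer: no no yes yes yes no no no no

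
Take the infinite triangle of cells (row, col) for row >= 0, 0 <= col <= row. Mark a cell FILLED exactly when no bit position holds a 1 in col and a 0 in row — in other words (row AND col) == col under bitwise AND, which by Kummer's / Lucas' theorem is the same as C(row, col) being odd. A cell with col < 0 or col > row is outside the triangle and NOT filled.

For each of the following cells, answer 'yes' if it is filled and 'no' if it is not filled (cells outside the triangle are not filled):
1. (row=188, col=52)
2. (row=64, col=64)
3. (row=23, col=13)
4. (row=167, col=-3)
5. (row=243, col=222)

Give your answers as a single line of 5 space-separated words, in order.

Answer: yes yes no no no

Derivation:
(188,52): row=0b10111100, col=0b110100, row AND col = 0b110100 = 52; 52 == 52 -> filled
(64,64): row=0b1000000, col=0b1000000, row AND col = 0b1000000 = 64; 64 == 64 -> filled
(23,13): row=0b10111, col=0b1101, row AND col = 0b101 = 5; 5 != 13 -> empty
(167,-3): col outside [0, 167] -> not filled
(243,222): row=0b11110011, col=0b11011110, row AND col = 0b11010010 = 210; 210 != 222 -> empty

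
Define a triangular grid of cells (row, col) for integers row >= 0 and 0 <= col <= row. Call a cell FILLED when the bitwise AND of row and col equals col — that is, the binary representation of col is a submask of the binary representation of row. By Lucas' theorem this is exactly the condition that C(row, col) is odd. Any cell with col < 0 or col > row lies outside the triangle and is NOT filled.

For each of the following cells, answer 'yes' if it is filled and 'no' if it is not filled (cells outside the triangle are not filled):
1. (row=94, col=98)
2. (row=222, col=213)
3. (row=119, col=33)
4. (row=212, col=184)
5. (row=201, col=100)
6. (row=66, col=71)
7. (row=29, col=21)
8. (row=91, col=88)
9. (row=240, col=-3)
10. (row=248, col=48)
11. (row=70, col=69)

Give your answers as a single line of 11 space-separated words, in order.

(94,98): col outside [0, 94] -> not filled
(222,213): row=0b11011110, col=0b11010101, row AND col = 0b11010100 = 212; 212 != 213 -> empty
(119,33): row=0b1110111, col=0b100001, row AND col = 0b100001 = 33; 33 == 33 -> filled
(212,184): row=0b11010100, col=0b10111000, row AND col = 0b10010000 = 144; 144 != 184 -> empty
(201,100): row=0b11001001, col=0b1100100, row AND col = 0b1000000 = 64; 64 != 100 -> empty
(66,71): col outside [0, 66] -> not filled
(29,21): row=0b11101, col=0b10101, row AND col = 0b10101 = 21; 21 == 21 -> filled
(91,88): row=0b1011011, col=0b1011000, row AND col = 0b1011000 = 88; 88 == 88 -> filled
(240,-3): col outside [0, 240] -> not filled
(248,48): row=0b11111000, col=0b110000, row AND col = 0b110000 = 48; 48 == 48 -> filled
(70,69): row=0b1000110, col=0b1000101, row AND col = 0b1000100 = 68; 68 != 69 -> empty

Answer: no no yes no no no yes yes no yes no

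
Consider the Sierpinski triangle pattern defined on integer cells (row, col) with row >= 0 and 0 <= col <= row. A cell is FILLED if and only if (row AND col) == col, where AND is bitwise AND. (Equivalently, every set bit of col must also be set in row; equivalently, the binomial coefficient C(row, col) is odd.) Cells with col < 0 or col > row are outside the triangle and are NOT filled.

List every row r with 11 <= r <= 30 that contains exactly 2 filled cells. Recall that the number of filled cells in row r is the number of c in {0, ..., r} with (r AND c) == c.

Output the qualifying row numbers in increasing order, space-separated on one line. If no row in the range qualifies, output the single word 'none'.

Row r has 2^popcount(r) filled cells, so we need popcount(r) = log2(2) = 1.
Scan r = 11..30 and keep those with exactly 1 one-bits:
r=11=1011 popcount=3 -> skip
r=12=1100 popcount=2 -> skip
r=13=1101 popcount=3 -> skip
r=14=1110 popcount=3 -> skip
r=15=1111 popcount=4 -> skip
r=16=10000 popcount=1 -> KEEP
r=17=10001 popcount=2 -> skip
r=18=10010 popcount=2 -> skip
r=19=10011 popcount=3 -> skip
r=20=10100 popcount=2 -> skip
r=21=10101 popcount=3 -> skip
r=22=10110 popcount=3 -> skip
r=23=10111 popcount=4 -> skip
r=24=11000 popcount=2 -> skip
r=25=11001 popcount=3 -> skip
r=26=11010 popcount=3 -> skip
r=27=11011 popcount=4 -> skip
r=28=11100 popcount=3 -> skip
r=29=11101 popcount=4 -> skip
r=30=11110 popcount=4 -> skip
Kept rows: 16

Answer: 16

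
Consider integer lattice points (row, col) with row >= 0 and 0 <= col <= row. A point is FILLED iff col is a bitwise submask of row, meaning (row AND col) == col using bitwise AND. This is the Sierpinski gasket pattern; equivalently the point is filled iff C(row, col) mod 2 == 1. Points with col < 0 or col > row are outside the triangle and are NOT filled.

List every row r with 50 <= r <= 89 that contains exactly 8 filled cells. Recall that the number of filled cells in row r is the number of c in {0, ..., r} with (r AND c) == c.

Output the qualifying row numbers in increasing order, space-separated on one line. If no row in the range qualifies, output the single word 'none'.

Answer: 50 52 56 67 69 70 73 74 76 81 82 84 88

Derivation:
Row r has 2^popcount(r) filled cells, so we need popcount(r) = log2(8) = 3.
Scan r = 50..89 and keep those with exactly 3 one-bits:
r=50=110010 popcount=3 -> KEEP
r=51=110011 popcount=4 -> skip
r=52=110100 popcount=3 -> KEEP
r=53=110101 popcount=4 -> skip
r=54=110110 popcount=4 -> skip
r=55=110111 popcount=5 -> skip
r=56=111000 popcount=3 -> KEEP
r=57=111001 popcount=4 -> skip
r=58=111010 popcount=4 -> skip
r=59=111011 popcount=5 -> skip
r=60=111100 popcount=4 -> skip
r=61=111101 popcount=5 -> skip
r=62=111110 popcount=5 -> skip
r=63=111111 popcount=6 -> skip
r=64=1000000 popcount=1 -> skip
r=65=1000001 popcount=2 -> skip
r=66=1000010 popcount=2 -> skip
r=67=1000011 popcount=3 -> KEEP
r=68=1000100 popcount=2 -> skip
r=69=1000101 popcount=3 -> KEEP
r=70=1000110 popcount=3 -> KEEP
r=71=1000111 popcount=4 -> skip
r=72=1001000 popcount=2 -> skip
r=73=1001001 popcount=3 -> KEEP
r=74=1001010 popcount=3 -> KEEP
r=75=1001011 popcount=4 -> skip
r=76=1001100 popcount=3 -> KEEP
r=77=1001101 popcount=4 -> skip
r=78=1001110 popcount=4 -> skip
r=79=1001111 popcount=5 -> skip
r=80=1010000 popcount=2 -> skip
r=81=1010001 popcount=3 -> KEEP
r=82=1010010 popcount=3 -> KEEP
r=83=1010011 popcount=4 -> skip
r=84=1010100 popcount=3 -> KEEP
r=85=1010101 popcount=4 -> skip
r=86=1010110 popcount=4 -> skip
r=87=1010111 popcount=5 -> skip
r=88=1011000 popcount=3 -> KEEP
r=89=1011001 popcount=4 -> skip
Kept rows: 50 52 56 67 69 70 73 74 76 81 82 84 88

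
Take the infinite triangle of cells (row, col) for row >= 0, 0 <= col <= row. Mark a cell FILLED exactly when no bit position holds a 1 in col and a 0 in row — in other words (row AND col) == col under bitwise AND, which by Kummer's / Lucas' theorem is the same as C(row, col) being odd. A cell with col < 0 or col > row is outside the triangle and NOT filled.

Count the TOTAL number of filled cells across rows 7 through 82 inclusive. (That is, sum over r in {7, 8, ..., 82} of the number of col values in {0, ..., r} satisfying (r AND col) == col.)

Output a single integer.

Answer: 892

Derivation:
r7=111 pc3: +8 =8
r8=1000 pc1: +2 =10
r9=1001 pc2: +4 =14
r10=1010 pc2: +4 =18
r11=1011 pc3: +8 =26
r12=1100 pc2: +4 =30
r13=1101 pc3: +8 =38
r14=1110 pc3: +8 =46
r15=1111 pc4: +16 =62
r16=10000 pc1: +2 =64
r17=10001 pc2: +4 =68
r18=10010 pc2: +4 =72
r19=10011 pc3: +8 =80
r20=10100 pc2: +4 =84
r21=10101 pc3: +8 =92
r22=10110 pc3: +8 =100
r23=10111 pc4: +16 =116
r24=11000 pc2: +4 =120
r25=11001 pc3: +8 =128
r26=11010 pc3: +8 =136
r27=11011 pc4: +16 =152
r28=11100 pc3: +8 =160
r29=11101 pc4: +16 =176
r30=11110 pc4: +16 =192
r31=11111 pc5: +32 =224
r32=100000 pc1: +2 =226
r33=100001 pc2: +4 =230
r34=100010 pc2: +4 =234
r35=100011 pc3: +8 =242
r36=100100 pc2: +4 =246
r37=100101 pc3: +8 =254
r38=100110 pc3: +8 =262
r39=100111 pc4: +16 =278
r40=101000 pc2: +4 =282
r41=101001 pc3: +8 =290
r42=101010 pc3: +8 =298
r43=101011 pc4: +16 =314
r44=101100 pc3: +8 =322
r45=101101 pc4: +16 =338
r46=101110 pc4: +16 =354
r47=101111 pc5: +32 =386
r48=110000 pc2: +4 =390
r49=110001 pc3: +8 =398
r50=110010 pc3: +8 =406
r51=110011 pc4: +16 =422
r52=110100 pc3: +8 =430
r53=110101 pc4: +16 =446
r54=110110 pc4: +16 =462
r55=110111 pc5: +32 =494
r56=111000 pc3: +8 =502
r57=111001 pc4: +16 =518
r58=111010 pc4: +16 =534
r59=111011 pc5: +32 =566
r60=111100 pc4: +16 =582
r61=111101 pc5: +32 =614
r62=111110 pc5: +32 =646
r63=111111 pc6: +64 =710
r64=1000000 pc1: +2 =712
r65=1000001 pc2: +4 =716
r66=1000010 pc2: +4 =720
r67=1000011 pc3: +8 =728
r68=1000100 pc2: +4 =732
r69=1000101 pc3: +8 =740
r70=1000110 pc3: +8 =748
r71=1000111 pc4: +16 =764
r72=1001000 pc2: +4 =768
r73=1001001 pc3: +8 =776
r74=1001010 pc3: +8 =784
r75=1001011 pc4: +16 =800
r76=1001100 pc3: +8 =808
r77=1001101 pc4: +16 =824
r78=1001110 pc4: +16 =840
r79=1001111 pc5: +32 =872
r80=1010000 pc2: +4 =876
r81=1010001 pc3: +8 =884
r82=1010010 pc3: +8 =892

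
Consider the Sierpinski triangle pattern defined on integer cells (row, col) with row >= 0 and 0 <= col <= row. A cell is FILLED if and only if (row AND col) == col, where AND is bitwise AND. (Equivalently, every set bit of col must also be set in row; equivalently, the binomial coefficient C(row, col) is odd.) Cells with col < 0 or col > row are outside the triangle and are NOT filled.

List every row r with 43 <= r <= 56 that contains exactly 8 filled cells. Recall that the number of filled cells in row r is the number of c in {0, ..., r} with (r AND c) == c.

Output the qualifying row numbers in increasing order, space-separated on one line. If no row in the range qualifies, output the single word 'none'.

Answer: 44 49 50 52 56

Derivation:
Row r has 2^popcount(r) filled cells, so we need popcount(r) = log2(8) = 3.
Scan r = 43..56 and keep those with exactly 3 one-bits:
r=43=101011 popcount=4 -> skip
r=44=101100 popcount=3 -> KEEP
r=45=101101 popcount=4 -> skip
r=46=101110 popcount=4 -> skip
r=47=101111 popcount=5 -> skip
r=48=110000 popcount=2 -> skip
r=49=110001 popcount=3 -> KEEP
r=50=110010 popcount=3 -> KEEP
r=51=110011 popcount=4 -> skip
r=52=110100 popcount=3 -> KEEP
r=53=110101 popcount=4 -> skip
r=54=110110 popcount=4 -> skip
r=55=110111 popcount=5 -> skip
r=56=111000 popcount=3 -> KEEP
Kept rows: 44 49 50 52 56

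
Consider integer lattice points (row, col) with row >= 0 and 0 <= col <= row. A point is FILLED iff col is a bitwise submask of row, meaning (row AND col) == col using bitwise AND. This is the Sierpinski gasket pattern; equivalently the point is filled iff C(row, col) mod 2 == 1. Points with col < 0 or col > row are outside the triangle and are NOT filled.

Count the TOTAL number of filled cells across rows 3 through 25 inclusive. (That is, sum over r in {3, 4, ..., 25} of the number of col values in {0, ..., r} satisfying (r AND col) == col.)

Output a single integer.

r3=11 pc2: +4 =4
r4=100 pc1: +2 =6
r5=101 pc2: +4 =10
r6=110 pc2: +4 =14
r7=111 pc3: +8 =22
r8=1000 pc1: +2 =24
r9=1001 pc2: +4 =28
r10=1010 pc2: +4 =32
r11=1011 pc3: +8 =40
r12=1100 pc2: +4 =44
r13=1101 pc3: +8 =52
r14=1110 pc3: +8 =60
r15=1111 pc4: +16 =76
r16=10000 pc1: +2 =78
r17=10001 pc2: +4 =82
r18=10010 pc2: +4 =86
r19=10011 pc3: +8 =94
r20=10100 pc2: +4 =98
r21=10101 pc3: +8 =106
r22=10110 pc3: +8 =114
r23=10111 pc4: +16 =130
r24=11000 pc2: +4 =134
r25=11001 pc3: +8 =142

Answer: 142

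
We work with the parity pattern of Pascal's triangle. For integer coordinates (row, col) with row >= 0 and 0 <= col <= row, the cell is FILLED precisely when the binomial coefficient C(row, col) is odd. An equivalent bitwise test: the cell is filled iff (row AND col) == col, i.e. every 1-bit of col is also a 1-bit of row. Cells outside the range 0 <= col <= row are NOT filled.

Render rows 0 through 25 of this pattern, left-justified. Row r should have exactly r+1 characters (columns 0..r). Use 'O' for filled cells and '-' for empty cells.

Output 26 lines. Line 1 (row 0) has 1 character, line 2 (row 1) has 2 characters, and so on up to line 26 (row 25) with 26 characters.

Answer: O
OO
O-O
OOOO
O---O
OO--OO
O-O-O-O
OOOOOOOO
O-------O
OO------OO
O-O-----O-O
OOOO----OOOO
O---O---O---O
OO--OO--OO--OO
O-O-O-O-O-O-O-O
OOOOOOOOOOOOOOOO
O---------------O
OO--------------OO
O-O-------------O-O
OOOO------------OOOO
O---O-----------O---O
OO--OO----------OO--OO
O-O-O-O---------O-O-O-O
OOOOOOOO--------OOOOOOOO
O-------O-------O-------O
OO------OO------OO------OO

Derivation:
r0=0: O
r1=1: OO
r2=10: O-O
r3=11: OOOO
r4=100: O---O
r5=101: OO--OO
r6=110: O-O-O-O
r7=111: OOOOOOOO
r8=1000: O-------O
r9=1001: OO------OO
r10=1010: O-O-----O-O
r11=1011: OOOO----OOOO
r12=1100: O---O---O---O
r13=1101: OO--OO--OO--OO
r14=1110: O-O-O-O-O-O-O-O
r15=1111: OOOOOOOOOOOOOOOO
r16=10000: O---------------O
r17=10001: OO--------------OO
r18=10010: O-O-------------O-O
r19=10011: OOOO------------OOOO
r20=10100: O---O-----------O---O
r21=10101: OO--OO----------OO--OO
r22=10110: O-O-O-O---------O-O-O-O
r23=10111: OOOOOOOO--------OOOOOOOO
r24=11000: O-------O-------O-------O
r25=11001: OO------OO------OO------OO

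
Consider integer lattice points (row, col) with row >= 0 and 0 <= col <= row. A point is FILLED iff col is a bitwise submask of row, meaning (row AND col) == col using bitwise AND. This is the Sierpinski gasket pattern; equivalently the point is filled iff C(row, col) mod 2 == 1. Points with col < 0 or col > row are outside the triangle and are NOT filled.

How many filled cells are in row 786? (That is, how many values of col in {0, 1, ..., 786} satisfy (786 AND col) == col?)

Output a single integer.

786 in binary = 1100010010
popcount(786) = number of 1-bits in 1100010010 = 4
A col c satisfies (786 AND c) == c iff every set bit of c is also set in 786; each of the 4 set bits of 786 can independently be on or off in c.
count = 2^4 = 16

Answer: 16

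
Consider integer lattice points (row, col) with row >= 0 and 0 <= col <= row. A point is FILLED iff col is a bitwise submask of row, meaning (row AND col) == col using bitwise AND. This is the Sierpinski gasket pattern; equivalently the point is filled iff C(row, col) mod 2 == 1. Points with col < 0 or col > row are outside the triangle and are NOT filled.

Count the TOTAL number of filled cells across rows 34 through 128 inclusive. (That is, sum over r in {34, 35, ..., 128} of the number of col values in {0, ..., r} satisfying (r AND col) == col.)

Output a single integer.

Answer: 1940

Derivation:
r34=100010 pc2: +4 =4
r35=100011 pc3: +8 =12
r36=100100 pc2: +4 =16
r37=100101 pc3: +8 =24
r38=100110 pc3: +8 =32
r39=100111 pc4: +16 =48
r40=101000 pc2: +4 =52
r41=101001 pc3: +8 =60
r42=101010 pc3: +8 =68
r43=101011 pc4: +16 =84
r44=101100 pc3: +8 =92
r45=101101 pc4: +16 =108
r46=101110 pc4: +16 =124
r47=101111 pc5: +32 =156
r48=110000 pc2: +4 =160
r49=110001 pc3: +8 =168
r50=110010 pc3: +8 =176
r51=110011 pc4: +16 =192
r52=110100 pc3: +8 =200
r53=110101 pc4: +16 =216
r54=110110 pc4: +16 =232
r55=110111 pc5: +32 =264
r56=111000 pc3: +8 =272
r57=111001 pc4: +16 =288
r58=111010 pc4: +16 =304
r59=111011 pc5: +32 =336
r60=111100 pc4: +16 =352
r61=111101 pc5: +32 =384
r62=111110 pc5: +32 =416
r63=111111 pc6: +64 =480
r64=1000000 pc1: +2 =482
r65=1000001 pc2: +4 =486
r66=1000010 pc2: +4 =490
r67=1000011 pc3: +8 =498
r68=1000100 pc2: +4 =502
r69=1000101 pc3: +8 =510
r70=1000110 pc3: +8 =518
r71=1000111 pc4: +16 =534
r72=1001000 pc2: +4 =538
r73=1001001 pc3: +8 =546
r74=1001010 pc3: +8 =554
r75=1001011 pc4: +16 =570
r76=1001100 pc3: +8 =578
r77=1001101 pc4: +16 =594
r78=1001110 pc4: +16 =610
r79=1001111 pc5: +32 =642
r80=1010000 pc2: +4 =646
r81=1010001 pc3: +8 =654
r82=1010010 pc3: +8 =662
r83=1010011 pc4: +16 =678
r84=1010100 pc3: +8 =686
r85=1010101 pc4: +16 =702
r86=1010110 pc4: +16 =718
r87=1010111 pc5: +32 =750
r88=1011000 pc3: +8 =758
r89=1011001 pc4: +16 =774
r90=1011010 pc4: +16 =790
r91=1011011 pc5: +32 =822
r92=1011100 pc4: +16 =838
r93=1011101 pc5: +32 =870
r94=1011110 pc5: +32 =902
r95=1011111 pc6: +64 =966
r96=1100000 pc2: +4 =970
r97=1100001 pc3: +8 =978
r98=1100010 pc3: +8 =986
r99=1100011 pc4: +16 =1002
r100=1100100 pc3: +8 =1010
r101=1100101 pc4: +16 =1026
r102=1100110 pc4: +16 =1042
r103=1100111 pc5: +32 =1074
r104=1101000 pc3: +8 =1082
r105=1101001 pc4: +16 =1098
r106=1101010 pc4: +16 =1114
r107=1101011 pc5: +32 =1146
r108=1101100 pc4: +16 =1162
r109=1101101 pc5: +32 =1194
r110=1101110 pc5: +32 =1226
r111=1101111 pc6: +64 =1290
r112=1110000 pc3: +8 =1298
r113=1110001 pc4: +16 =1314
r114=1110010 pc4: +16 =1330
r115=1110011 pc5: +32 =1362
r116=1110100 pc4: +16 =1378
r117=1110101 pc5: +32 =1410
r118=1110110 pc5: +32 =1442
r119=1110111 pc6: +64 =1506
r120=1111000 pc4: +16 =1522
r121=1111001 pc5: +32 =1554
r122=1111010 pc5: +32 =1586
r123=1111011 pc6: +64 =1650
r124=1111100 pc5: +32 =1682
r125=1111101 pc6: +64 =1746
r126=1111110 pc6: +64 =1810
r127=1111111 pc7: +128 =1938
r128=10000000 pc1: +2 =1940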